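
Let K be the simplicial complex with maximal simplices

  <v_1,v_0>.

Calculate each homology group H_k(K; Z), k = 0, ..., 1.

K has 2 vertices, 1 edge.
rank ∂_0 = 0, rank ∂_1 = 1 ⇒ b_0 = 2 − 0 − 1 = 1; all invariant factors of ∂_1 are 1 so no torsion. So H_0 ≅ Z.
rank ∂_1 = 1, rank ∂_2 = 0 ⇒ b_1 = 1 − 1 − 0 = 0. So H_1 ≅ 0.

H_0 ≅ Z,  H_1 = 0.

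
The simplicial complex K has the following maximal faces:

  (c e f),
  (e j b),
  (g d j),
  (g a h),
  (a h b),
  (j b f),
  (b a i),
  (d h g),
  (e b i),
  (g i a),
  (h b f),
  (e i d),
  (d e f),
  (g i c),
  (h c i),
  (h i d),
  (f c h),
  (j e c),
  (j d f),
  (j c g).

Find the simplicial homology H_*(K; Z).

Fix the vertex order a < b < c < d < e < f < g < h < i < j and write every simplex with vertices in increasing order. Then dim K = 2 and the simplices of K are:

  0-simplices (10): a, b, c, d, e, f, g, h, i, j
  1-simplices (30): ab, ag, ah, ai, be, bf, bh, bi, bj, ce, cf, cg, ch, ci, cj, de, df, dg, dh, di, dj, ef, ei, ej, fh, fj, gh, gi, gj, hi
  2-simplices (20): abh, abi, agh, agi, bei, bej, bfh, bfj, cef, cej, cfh, cgi, cgj, chi, def, dei, dfj, dgh, dgj, dhi

Hence C_0 ≅ Z^10, C_1 ≅ Z^30, C_2 ≅ Z^20.

The boundary map ∂_1: C_1 → C_0 sends each edge [p,q] (with p < q) to q − p.
This gives a 10×30 integer matrix of rank 9; reducing to Smith normal form yields diagonal entries (1,1,1,1,1,1,1,1,1).

The boundary map ∂_2: C_2 → C_1 acts by ∂[p,q,r] = [q,r] − [p,r] + [p,q]. For instance
  ∂bei = ei − bi + be,
  ∂cgj = gj − cj + cg.
This gives a 30×20 integer matrix of rank 20; reducing to Smith normal form yields diagonal entries (1,1,1,1,1,1,1,1,1,1,1,1,1,1,1,1,1,1,1,2).

From H_k ≅ ker(∂_k) / im(∂_{k+1}) we obtain:

  H_0: rank C_0 − rank ∂_1 = 10 − 9 = 1, and the invariant factors of ∂_1 are all 1, so H_0 ≅ Z.
  H_1: rank ker ∂_1 − rank ∂_2 = (30 − 9) − 20 = 1, and ∂_2 has invariant factor 2 > 1, so H_1 ≅ Z ⊕ Z/2Z.
  H_2: rank ker ∂_2 − rank ∂_3 = (20 − 20) − 0 = 0, and there is no ∂_3, so H_2 ≅ 0.

H_0 ≅ Z,  H_1 ≅ Z ⊕ Z/2Z,  H_2 = 0.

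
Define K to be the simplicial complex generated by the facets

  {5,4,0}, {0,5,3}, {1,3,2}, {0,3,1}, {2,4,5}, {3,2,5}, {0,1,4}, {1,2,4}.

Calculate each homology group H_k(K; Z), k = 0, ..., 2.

Order the vertices as 0 < 1 < 2 < 3 < 4 < 5. Listing each simplex with vertices in this order, K has dimension 2 with simplices:

  0-simplices (6): [0], [1], [2], [3], [4], [5]
  1-simplices (12): [0,1], [0,3], [0,4], [0,5], [1,2], [1,3], [1,4], [2,3], [2,4], [2,5], [3,5], [4,5]
  2-simplices (8): [0,1,3], [0,1,4], [0,3,5], [0,4,5], [1,2,3], [1,2,4], [2,3,5], [2,4,5]

so the chain groups are C_0 ≅ Z^6, C_1 ≅ Z^12, C_2 ≅ Z^8.

∂_1: C_1 → C_0 sends each edge [p,q] (with p < q) to q − p.
This gives a 6×12 integer matrix of rank 5; reducing to Smith normal form yields diagonal entries (1,1,1,1,1).

∂_2: C_2 → C_1 sends each 2-simplex [p,q,r] to [q,r] − [p,r] + [p,q]. For instance
  ∂[2,3,5] = [3,5] − [2,5] + [2,3],
  ∂[0,3,5] = [3,5] − [0,5] + [0,3].
The 12×8 boundary matrix has rank 7 and Smith normal form diag(1,1,1,1,1,1,1).

From H_k ≅ ker(∂_k) / im(∂_{k+1}) we obtain:

  H_0: rank C_0 − rank ∂_1 = 6 − 5 = 1, and the invariant factors of ∂_1 are all 1, so H_0 = Z.
  H_1: rank ker ∂_1 − rank ∂_2 = (12 − 5) − 7 = 0, and the invariant factors of ∂_2 are all 1, so H_1 = 0.
  H_2: rank ker ∂_2 − rank ∂_3 = (8 − 7) − 0 = 1, and there is no ∂_3, so H_2 = Z.

H_0 ≅ Z,  H_1 = 0,  H_2 ≅ Z.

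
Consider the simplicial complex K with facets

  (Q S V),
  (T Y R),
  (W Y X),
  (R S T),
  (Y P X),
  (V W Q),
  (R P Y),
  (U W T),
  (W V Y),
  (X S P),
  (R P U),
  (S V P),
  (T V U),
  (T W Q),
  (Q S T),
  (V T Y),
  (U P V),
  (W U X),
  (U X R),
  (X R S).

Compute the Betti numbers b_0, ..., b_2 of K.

b_0 = 1, b_1 = 1, b_2 = 0.

Fix the vertex order P < Q < R < S < T < U < V < W < X < Y and write every simplex with vertices in increasing order. Then dim K = 2 and the simplices of K are:

  0-simplices (10): P, Q, R, S, T, U, V, W, X, Y
  1-simplices (30): PR, PS, PU, PV, PX, PY, QS, QT, QV, QW, RS, RT, RU, RX, RY, ST, SV, SX, TU, TV, TW, TY, UV, UW, UX, VW, VY, WX, WY, XY
  2-simplices (20): PRU, PRY, PSV, PSX, PUV, PXY, QST, QSV, QTW, QVW, RST, RSX, RTY, RUX, TUV, TUW, TVY, UWX, VWY, WXY

so the chain groups are C_0 ≅ Z^10, C_1 ≅ Z^30, C_2 ≅ Z^20.

The boundary map ∂_1: C_1 → C_0 maps an edge to its endpoints' difference, ∂[p,q] = q − p. For instance
  ∂ST = T − S.
As a 10×30 matrix over Z this has rank 9, with invariant factors (1,1,1,1,1,1,1,1,1).

∂_2: C_2 → C_1 acts by ∂[p,q,r] = [q,r] − [p,r] + [p,q]. For instance
  ∂TUV = UV − TV + TU,
  ∂PSX = SX − PX + PS.
The resulting 30×20 matrix has rank 20, and its Smith normal form has invariant factors (1,1,1,1,1,1,1,1,1,1,1,1,1,1,1,1,1,1,1,2).

Reading off H_k = ker ∂_k / im ∂_{k+1}:

  H_0: rank C_0 − rank ∂_1 = 10 − 9 = 1, and the invariant factors of ∂_1 are all 1, so H_0 = Z.
  H_1: rank ker ∂_1 − rank ∂_2 = (30 − 9) − 20 = 1, and ∂_2 has invariant factor 2 > 1, so H_1 = Z ⊕ Z/2Z.
  H_2: rank ker ∂_2 − rank ∂_3 = (20 − 20) − 0 = 0, and there is no ∂_3, so H_2 = 0.

Hence the Betti numbers are b_0 = 1, b_1 = 1, b_2 = 0.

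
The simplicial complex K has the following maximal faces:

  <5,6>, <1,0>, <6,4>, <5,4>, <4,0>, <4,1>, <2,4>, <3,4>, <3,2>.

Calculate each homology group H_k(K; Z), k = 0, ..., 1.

We work with the vertex ordering 0 < 1 < 2 < 3 < 4 < 5 < 6. The simplices of K, each written with vertices in increasing order, are:

  0-simplices (7): [0], [1], [2], [3], [4], [5], [6]
  1-simplices (9): [0,1], [0,4], [1,4], [2,3], [2,4], [3,4], [4,5], [4,6], [5,6]

Hence C_0 ≅ Z^7, C_1 ≅ Z^9.

∂_1: C_1 → C_0 sends each edge [p,q] (with p < q) to q − p.
As a 7×9 matrix over Z this has rank 6, with invariant factors (1,1,1,1,1,1).

Computing H_k = (kernel of ∂_k) / (image of ∂_{k+1}):

  H_0: rank C_0 − rank ∂_1 = 7 − 6 = 1, and the invariant factors of ∂_1 are all 1, so H_0 = Z.
  H_1: rank ker ∂_1 − rank ∂_2 = (9 − 6) − 0 = 3, and there is no ∂_2, so H_1 = Z^3.

H_0 = Z,  H_1 = Z^3.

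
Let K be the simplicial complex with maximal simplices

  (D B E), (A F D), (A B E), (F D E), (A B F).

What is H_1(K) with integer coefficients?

K has 5 vertices, 10 edges, 5 triangles.
rank ∂_1 = 4, rank ∂_2 = 5 ⇒ b_1 = 10 − 4 − 5 = 1; all invariant factors of ∂_2 are 1 so no torsion. So H_1 ≅ Z.

H_1 = Z.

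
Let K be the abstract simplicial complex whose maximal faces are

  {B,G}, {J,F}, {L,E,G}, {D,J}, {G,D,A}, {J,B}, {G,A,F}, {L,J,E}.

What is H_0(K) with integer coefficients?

We work with the vertex ordering A < B < D < E < F < G < J < L. The simplices of K, each written with vertices in increasing order, are:

  0-simplices (8): A, B, D, E, F, G, J, L
  1-simplices (14): AD, AF, AG, BG, BJ, DG, DJ, EG, EJ, EL, FG, FJ, GL, JL
  2-simplices (4): ADG, AFG, EGL, EJL

giving chain groups C_0 ≅ Z^8, C_1 ≅ Z^14, C_2 ≅ Z^4.

∂_1: C_1 → C_0 is given by ∂[p,q] = [q] − [p]. For instance
  ∂JL = L − J.
As a 8×14 matrix over Z this has rank 7, with invariant factors (1,1,1,1,1,1,1).

∂_2: C_2 → C_1 sends each 2-simplex [p,q,r] to [q,r] − [p,r] + [p,q]. For instance
  ∂ADG = DG − AG + AD,
  ∂AFG = FG − AG + AF.
This gives a 14×4 integer matrix of rank 4; reducing to Smith normal form yields diagonal entries (1,1,1,1).

Now H_k = ker ∂_k / im ∂_{k+1}, so:

  H_0: rank C_0 − rank ∂_1 = 8 − 7 = 1, and the invariant factors of ∂_1 are all 1, so H_0 ≅ Z.

H_0 = Z.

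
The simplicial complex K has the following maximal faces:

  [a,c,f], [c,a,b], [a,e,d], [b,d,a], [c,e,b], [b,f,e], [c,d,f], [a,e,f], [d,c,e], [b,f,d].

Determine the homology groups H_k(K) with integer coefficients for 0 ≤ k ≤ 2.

H_0 = Z,  H_1 = Z/2,  H_2 = 0.

K has 6 vertices, 15 edges, 10 triangles.
rank ∂_0 = 0, rank ∂_1 = 5 ⇒ b_0 = 6 − 0 − 5 = 1; all invariant factors of ∂_1 are 1 so no torsion. So H_0 ≅ Z.
rank ∂_1 = 5, rank ∂_2 = 10 ⇒ b_1 = 15 − 5 − 10 = 0; ∂_2 has invariant factor(s) [2] giving torsion. So H_1 ≅ Z/2.
rank ∂_2 = 10, rank ∂_3 = 0 ⇒ b_2 = 10 − 10 − 0 = 0. So H_2 ≅ 0.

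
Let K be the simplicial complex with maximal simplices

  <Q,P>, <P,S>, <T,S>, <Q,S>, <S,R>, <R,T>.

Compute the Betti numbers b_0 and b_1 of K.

We work with the vertex ordering P < Q < R < S < T. The simplices of K, each written with vertices in increasing order, are:

  0-simplices (5): P, Q, R, S, T
  1-simplices (6): PQ, PS, QS, RS, RT, ST

giving chain groups C_0 ≅ Z^5, C_1 ≅ Z^6.

Boundary ∂_1: C_1 → C_0 sends each edge [p,q] (with p < q) to q − p. For instance
  ∂RS = S − R.
The 5×6 boundary matrix has rank 4 and Smith normal form diag(1,1,1,1).

Computing H_k = (kernel of ∂_k) / (image of ∂_{k+1}):

  H_0: rank C_0 − rank ∂_1 = 5 − 4 = 1, and the invariant factors of ∂_1 are all 1, so H_0 = Z.
  H_1: rank ker ∂_1 − rank ∂_2 = (6 − 4) − 0 = 2, and there is no ∂_2, so H_1 = Z^2.

Hence the Betti numbers are b_0 = 1, b_1 = 2.

b_0 = 1, b_1 = 2.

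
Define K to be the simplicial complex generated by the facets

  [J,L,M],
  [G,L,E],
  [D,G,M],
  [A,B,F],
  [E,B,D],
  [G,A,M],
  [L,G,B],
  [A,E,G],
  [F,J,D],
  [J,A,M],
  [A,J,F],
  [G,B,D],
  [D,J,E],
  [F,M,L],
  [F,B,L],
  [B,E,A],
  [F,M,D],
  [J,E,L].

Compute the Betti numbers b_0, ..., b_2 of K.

b_0 = 1, b_1 = 1, b_2 = 0.

Take the total order A < B < D < E < F < G < J < L < M on the vertex set. Then K (dimension 2) consists of the simplices:

  0-simplices (9): A, B, D, E, F, G, J, L, M
  1-simplices (27): AB, AE, AF, AG, AJ, AM, BD, BE, BF, BG, BL, DE, DF, DG, DJ, DM, EG, EJ, EL, FJ, FL, FM, GL, GM, JL, JM, LM
  2-simplices (18): ABE, ABF, AEG, AFJ, AGM, AJM, BDE, BDG, BFL, BGL, DEJ, DFJ, DFM, DGM, EGL, EJL, FLM, JLM

so the chain groups are C_0 ≅ Z^9, C_1 ≅ Z^27, C_2 ≅ Z^18.

Boundary ∂_1: C_1 → C_0 maps an edge to its endpoints' difference, ∂[p,q] = q − p. For instance
  ∂AM = M − A.
The resulting 9×27 matrix has rank 8, and its Smith normal form has invariant factors (1,1,1,1,1,1,1,1).

∂_2: C_2 → C_1 maps a triangle to the signed sum of its edges. For instance
  ∂AJM = JM − AM + AJ,
  ∂AEG = EG − AG + AE.
This gives a 27×18 integer matrix of rank 18; reducing to Smith normal form yields diagonal entries (1,1,1,1,1,1,1,1,1,1,1,1,1,1,1,1,1,2).

From H_k ≅ ker(∂_k) / im(∂_{k+1}) we obtain:

  H_0: rank C_0 − rank ∂_1 = 9 − 8 = 1, and the invariant factors of ∂_1 are all 1, so H_0 = Z.
  H_1: rank ker ∂_1 − rank ∂_2 = (27 − 8) − 18 = 1, and ∂_2 has invariant factor 2 > 1, so H_1 = Z ⊕ Z/2Z.
  H_2: rank ker ∂_2 − rank ∂_3 = (18 − 18) − 0 = 0, and there is no ∂_3, so H_2 = 0.

As a check, the Euler characteristic is 9 − 27 + 18 = 0, which agrees with 1 − 1 + 0 = 0.

Hence the Betti numbers are b_0 = 1, b_1 = 1, b_2 = 0.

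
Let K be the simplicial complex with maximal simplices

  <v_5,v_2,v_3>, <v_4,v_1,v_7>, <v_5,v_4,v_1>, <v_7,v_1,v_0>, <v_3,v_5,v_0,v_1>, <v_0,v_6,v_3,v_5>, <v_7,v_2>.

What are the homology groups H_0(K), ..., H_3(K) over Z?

H_0 ≅ Z,  H_1 ≅ Z,  H_2 = 0,  H_3 = 0.

K has 8 vertices, 17 edges, 11 triangles, 2 3-simplices.
rank ∂_0 = 0, rank ∂_1 = 7 ⇒ b_0 = 8 − 0 − 7 = 1; all invariant factors of ∂_1 are 1 so no torsion. So H_0 = Z.
rank ∂_1 = 7, rank ∂_2 = 9 ⇒ b_1 = 17 − 7 − 9 = 1; all invariant factors of ∂_2 are 1 so no torsion. So H_1 = Z.
rank ∂_2 = 9, rank ∂_3 = 2 ⇒ b_2 = 11 − 9 − 2 = 0; all invariant factors of ∂_3 are 1 so no torsion. So H_2 = 0.
rank ∂_3 = 2, rank ∂_4 = 0 ⇒ b_3 = 2 − 2 − 0 = 0. So H_3 = 0.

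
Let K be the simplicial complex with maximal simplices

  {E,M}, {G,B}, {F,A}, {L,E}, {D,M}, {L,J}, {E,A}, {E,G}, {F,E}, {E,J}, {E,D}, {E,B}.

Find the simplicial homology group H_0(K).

We work with the vertex ordering A < B < D < E < F < G < J < L < M. The simplices of K, each written with vertices in increasing order, are:

  0-simplices (9): A, B, D, E, F, G, J, L, M
  1-simplices (12): AE, AF, BE, BG, DE, DM, EF, EG, EJ, EL, EM, JL

Hence C_0 ≅ Z^9, C_1 ≅ Z^12.

The boundary map ∂_1: C_1 → C_0 sends each edge [p,q] (with p < q) to q − p. For instance
  ∂DM = M − D.
The resulting 9×12 matrix has rank 8, and its Smith normal form has invariant factors (1,1,1,1,1,1,1,1).

From H_k ≅ ker(∂_k) / im(∂_{k+1}) we obtain:

  H_0: rank C_0 − rank ∂_1 = 9 − 8 = 1, and the invariant factors of ∂_1 are all 1, so H_0 ≅ Z.

H_0 = Z.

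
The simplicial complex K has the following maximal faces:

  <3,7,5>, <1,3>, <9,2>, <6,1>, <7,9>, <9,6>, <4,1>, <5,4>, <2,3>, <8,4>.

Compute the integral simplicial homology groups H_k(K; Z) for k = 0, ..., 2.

H_0 ≅ Z,  H_1 ≅ Z^3,  H_2 = 0.

We work with the vertex ordering 1 < 2 < 3 < 4 < 5 < 6 < 7 < 8 < 9. The simplices of K, each written with vertices in increasing order, are:

  0-simplices (9): [1], [2], [3], [4], [5], [6], [7], [8], [9]
  1-simplices (12): [1,3], [1,4], [1,6], [2,3], [2,9], [3,5], [3,7], [4,5], [4,8], [5,7], [6,9], [7,9]
  2-simplices (1): [3,5,7]

so the chain groups are C_0 ≅ Z^9, C_1 ≅ Z^12, C_2 ≅ Z^1.

The boundary map ∂_1: C_1 → C_0 is given by ∂[p,q] = [q] − [p]. For instance
  ∂[7,9] = [9] − [7].
As a 9×12 matrix over Z this has rank 8, with invariant factors (1,1,1,1,1,1,1,1).

The boundary map ∂_2: C_2 → C_1 acts by ∂[p,q,r] = [q,r] − [p,r] + [p,q]. For instance
  ∂[3,5,7] = [5,7] − [3,7] + [3,5].
This gives a 12×1 integer matrix of rank 1; reducing to Smith normal form yields diagonal entries (1).

Reading off H_k = ker ∂_k / im ∂_{k+1}:

  H_0: rank C_0 − rank ∂_1 = 9 − 8 = 1, and the invariant factors of ∂_1 are all 1, so H_0 ≅ Z.
  H_1: rank ker ∂_1 − rank ∂_2 = (12 − 8) − 1 = 3, and the invariant factors of ∂_2 are all 1, so H_1 ≅ Z^3.
  H_2: rank ker ∂_2 − rank ∂_3 = (1 − 1) − 0 = 0, and there is no ∂_3, so H_2 ≅ 0.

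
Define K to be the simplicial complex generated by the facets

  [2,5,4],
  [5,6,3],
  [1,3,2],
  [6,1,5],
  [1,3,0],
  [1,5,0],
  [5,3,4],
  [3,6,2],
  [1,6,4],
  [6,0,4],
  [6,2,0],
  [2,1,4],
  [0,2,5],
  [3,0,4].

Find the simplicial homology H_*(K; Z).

H_0 = Z,  H_1 = Z^2,  H_2 = Z.

We work with the vertex ordering 0 < 1 < 2 < 3 < 4 < 5 < 6. The simplices of K, each written with vertices in increasing order, are:

  0-simplices (7): [0], [1], [2], [3], [4], [5], [6]
  1-simplices (21): [0,1], [0,2], [0,3], [0,4], [0,5], [0,6], [1,2], [1,3], [1,4], [1,5], [1,6], [2,3], [2,4], [2,5], [2,6], [3,4], [3,5], [3,6], [4,5], [4,6], [5,6]
  2-simplices (14): [0,1,3], [0,1,5], [0,2,5], [0,2,6], [0,3,4], [0,4,6], [1,2,3], [1,2,4], [1,4,6], [1,5,6], [2,3,6], [2,4,5], [3,4,5], [3,5,6]

giving chain groups C_0 ≅ Z^7, C_1 ≅ Z^21, C_2 ≅ Z^14.

The boundary map ∂_1: C_1 → C_0 is given by ∂[p,q] = [q] − [p].
This gives a 7×21 integer matrix of rank 6; reducing to Smith normal form yields diagonal entries (1,1,1,1,1,1).

The boundary map ∂_2: C_2 → C_1 acts by ∂[p,q,r] = [q,r] − [p,r] + [p,q]. For instance
  ∂[0,2,5] = [2,5] − [0,5] + [0,2],
  ∂[0,3,4] = [3,4] − [0,4] + [0,3].
The 21×14 boundary matrix has rank 13 and Smith normal form diag(1,1,1,1,1,1,1,1,1,1,1,1,1).

Computing H_k = (kernel of ∂_k) / (image of ∂_{k+1}):

  H_0: rank C_0 − rank ∂_1 = 7 − 6 = 1, and the invariant factors of ∂_1 are all 1, so H_0 = Z.
  H_1: rank ker ∂_1 − rank ∂_2 = (21 − 6) − 13 = 2, and the invariant factors of ∂_2 are all 1, so H_1 = Z^2.
  H_2: rank ker ∂_2 − rank ∂_3 = (14 − 13) − 0 = 1, and there is no ∂_3, so H_2 = Z.

As a check, the Euler characteristic is 7 − 21 + 14 = 0, which agrees with 1 − 2 + 1 = 0.
(K is a triangulation of the torus T^2.)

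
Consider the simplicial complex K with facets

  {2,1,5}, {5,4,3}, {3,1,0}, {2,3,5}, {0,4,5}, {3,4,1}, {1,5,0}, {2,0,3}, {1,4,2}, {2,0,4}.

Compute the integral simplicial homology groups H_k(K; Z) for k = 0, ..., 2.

H_0 ≅ Z,  H_1 ≅ Z/2,  H_2 = 0.

Fix the vertex order 0 < 1 < 2 < 3 < 4 < 5 and write every simplex with vertices in increasing order. Then dim K = 2 and the simplices of K are:

  0-simplices (6): [0], [1], [2], [3], [4], [5]
  1-simplices (15): [0,1], [0,2], [0,3], [0,4], [0,5], [1,2], [1,3], [1,4], [1,5], [2,3], [2,4], [2,5], [3,4], [3,5], [4,5]
  2-simplices (10): [0,1,3], [0,1,5], [0,2,3], [0,2,4], [0,4,5], [1,2,4], [1,2,5], [1,3,4], [2,3,5], [3,4,5]

so the chain groups are C_0 ≅ Z^6, C_1 ≅ Z^15, C_2 ≅ Z^10.

The boundary map ∂_1: C_1 → C_0 sends each edge [p,q] (with p < q) to q − p. For instance
  ∂[3,4] = [4] − [3].
The 6×15 boundary matrix has rank 5 and Smith normal form diag(1,1,1,1,1).

∂_2: C_2 → C_1 sends each 2-simplex [p,q,r] to [q,r] − [p,r] + [p,q]. For instance
  ∂[1,2,4] = [2,4] − [1,4] + [1,2],
  ∂[0,2,3] = [2,3] − [0,3] + [0,2].
As a 15×10 matrix over Z this has rank 10, with invariant factors (1,1,1,1,1,1,1,1,1,2).

Reading off H_k = ker ∂_k / im ∂_{k+1}:

  H_0: rank C_0 − rank ∂_1 = 6 − 5 = 1, and the invariant factors of ∂_1 are all 1, so H_0 = Z.
  H_1: rank ker ∂_1 − rank ∂_2 = (15 − 5) − 10 = 0, and ∂_2 has invariant factor 2 > 1, so H_1 = Z/2.
  H_2: rank ker ∂_2 − rank ∂_3 = (10 − 10) − 0 = 0, and there is no ∂_3, so H_2 = 0.

(K is a triangulation of the real projective plane RP^2.)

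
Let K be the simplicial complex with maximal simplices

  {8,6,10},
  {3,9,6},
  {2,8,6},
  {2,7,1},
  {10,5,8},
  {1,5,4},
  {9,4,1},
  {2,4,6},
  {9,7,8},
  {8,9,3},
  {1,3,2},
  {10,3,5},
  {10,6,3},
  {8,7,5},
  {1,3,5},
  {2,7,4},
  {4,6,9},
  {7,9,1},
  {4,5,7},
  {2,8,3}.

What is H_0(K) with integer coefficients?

H_0 ≅ Z.

Take the total order 1 < 2 < 3 < 4 < 5 < 6 < 7 < 8 < 9 < 10 on the vertex set. Then K (dimension 2) consists of the simplices:

  0-simplices (10): [1], [2], [3], [4], [5], [6], [7], [8], [9], [10]
  1-simplices (30): (30 of them)
  2-simplices (20): (20 of them)

so the chain groups are C_0 ≅ Z^10, C_1 ≅ Z^30, C_2 ≅ Z^20.

The boundary map ∂_1: C_1 → C_0 sends each edge [p,q] (with p < q) to q − p.
The resulting 10×30 matrix has rank 9, and its Smith normal form has invariant factors (1,1,1,1,1,1,1,1,1).

Boundary ∂_2: C_2 → C_1 sends each 2-simplex [p,q,r] to [q,r] − [p,r] + [p,q]. For instance
  ∂[3,6,10] = [6,10] − [3,10] + [3,6],
  ∂[3,5,10] = [5,10] − [3,10] + [3,5].
This gives a 30×20 integer matrix of rank 20; reducing to Smith normal form yields diagonal entries (1,1,1,1,1,1,1,1,1,1,1,1,1,1,1,1,1,1,1,2).

Computing H_k = (kernel of ∂_k) / (image of ∂_{k+1}):

  H_0: rank C_0 − rank ∂_1 = 10 − 9 = 1, and the invariant factors of ∂_1 are all 1, so H_0 = Z.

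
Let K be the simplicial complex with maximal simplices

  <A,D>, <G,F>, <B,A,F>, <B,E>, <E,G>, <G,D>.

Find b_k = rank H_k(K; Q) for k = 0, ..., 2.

b_0 = 1, b_1 = 2, b_2 = 0.

Order the vertices as A < B < D < E < F < G. Listing each simplex with vertices in this order, K has dimension 2 with simplices:

  0-simplices (6): A, B, D, E, F, G
  1-simplices (8): AB, AD, AF, BE, BF, DG, EG, FG
  2-simplices (1): ABF

giving chain groups C_0 ≅ Z^6, C_1 ≅ Z^8, C_2 ≅ Z^1.

∂_1: C_1 → C_0 maps an edge to its endpoints' difference, ∂[p,q] = q − p.
This gives a 6×8 integer matrix of rank 5; reducing to Smith normal form yields diagonal entries (1,1,1,1,1).

Boundary ∂_2: C_2 → C_1 acts by ∂[p,q,r] = [q,r] − [p,r] + [p,q]. For instance
  ∂ABF = BF − AF + AB.
The resulting 8×1 matrix has rank 1, and its Smith normal form has invariant factors (1).

Computing H_k = (kernel of ∂_k) / (image of ∂_{k+1}):

  H_0: rank C_0 − rank ∂_1 = 6 − 5 = 1, and the invariant factors of ∂_1 are all 1, so H_0 = Z.
  H_1: rank ker ∂_1 − rank ∂_2 = (8 − 5) − 1 = 2, and the invariant factors of ∂_2 are all 1, so H_1 = Z^2.
  H_2: rank ker ∂_2 − rank ∂_3 = (1 − 1) − 0 = 0, and there is no ∂_3, so H_2 = 0.

Hence the Betti numbers are b_0 = 1, b_1 = 2, b_2 = 0.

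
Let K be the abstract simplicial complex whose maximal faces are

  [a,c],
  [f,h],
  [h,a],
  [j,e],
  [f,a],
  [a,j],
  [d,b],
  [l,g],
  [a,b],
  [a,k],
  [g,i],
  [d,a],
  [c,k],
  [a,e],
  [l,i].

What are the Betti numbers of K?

b_0 = 2, b_1 = 5.

We work with the vertex ordering a < b < c < d < e < f < g < h < i < j < k < l. The simplices of K, each written with vertices in increasing order, are:

  0-simplices (12): a, b, c, d, e, f, g, h, i, j, k, l
  1-simplices (15): ab, ac, ad, ae, af, ah, aj, ak, bd, ck, ej, fh, gi, gl, il

so the chain groups are C_0 ≅ Z^12, C_1 ≅ Z^15.

∂_1: C_1 → C_0 maps an edge to its endpoints' difference, ∂[p,q] = q − p. For instance
  ∂af = f − a.
The 12×15 boundary matrix has rank 10 and Smith normal form diag(1,1,1,1,1,1,1,1,1,1).

Now H_k = ker ∂_k / im ∂_{k+1}, so:

  H_0: rank C_0 − rank ∂_1 = 12 − 10 = 2, and the invariant factors of ∂_1 are all 1, so H_0 ≅ Z^2.
  H_1: rank ker ∂_1 − rank ∂_2 = (15 − 10) − 0 = 5, and there is no ∂_2, so H_1 ≅ Z^5.

Hence the Betti numbers are b_0 = 2, b_1 = 5.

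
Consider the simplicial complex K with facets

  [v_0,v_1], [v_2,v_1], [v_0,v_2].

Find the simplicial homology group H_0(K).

Order the vertices as v_0 < v_1 < v_2. Listing each simplex with vertices in this order, K has dimension 1 with simplices:

  0-simplices (3): [v_0], [v_1], [v_2]
  1-simplices (3): [v_0,v_1], [v_0,v_2], [v_1,v_2]

so the chain groups are C_0 ≅ Z^3, C_1 ≅ Z^3.

∂_1: C_1 → C_0 sends each edge [p,q] (with p < q) to q − p. For instance
  ∂[v_0,v_1] = [v_1] − [v_0].
The 3×3 boundary matrix has rank 2 and Smith normal form diag(1,1).

Reading off H_k = ker ∂_k / im ∂_{k+1}:

  H_0: rank C_0 − rank ∂_1 = 3 − 2 = 1, and the invariant factors of ∂_1 are all 1, so H_0 = Z.

H_0 = Z.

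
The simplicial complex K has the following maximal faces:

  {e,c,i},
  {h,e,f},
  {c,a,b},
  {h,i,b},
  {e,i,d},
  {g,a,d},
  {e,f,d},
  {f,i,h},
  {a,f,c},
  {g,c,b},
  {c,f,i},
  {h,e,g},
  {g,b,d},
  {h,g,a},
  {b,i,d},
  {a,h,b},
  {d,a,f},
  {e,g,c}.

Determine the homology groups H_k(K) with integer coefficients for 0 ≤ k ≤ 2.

H_0 = Z,  H_1 = Z ⊕ Z/2Z,  H_2 = 0.

We work with the vertex ordering a < b < c < d < e < f < g < h < i. The simplices of K, each written with vertices in increasing order, are:

  0-simplices (9): a, b, c, d, e, f, g, h, i
  1-simplices (27): ab, ac, ad, af, ag, ah, bc, bd, bg, bh, bi, ce, cf, cg, ci, de, df, dg, di, ef, eg, eh, ei, fh, fi, gh, hi
  2-simplices (18): abc, abh, acf, adf, adg, agh, bcg, bdg, bdi, bhi, ceg, cei, cfi, def, dei, efh, egh, fhi

so the chain groups are C_0 ≅ Z^9, C_1 ≅ Z^27, C_2 ≅ Z^18.

∂_1: C_1 → C_0 maps an edge to its endpoints' difference, ∂[p,q] = q − p. For instance
  ∂de = e − d.
The 9×27 boundary matrix has rank 8 and Smith normal form diag(1,1,1,1,1,1,1,1).

∂_2: C_2 → C_1 acts by ∂[p,q,r] = [q,r] − [p,r] + [p,q]. For instance
  ∂dei = ei − di + de,
  ∂adg = dg − ag + ad.
The 27×18 boundary matrix has rank 18 and Smith normal form diag(1,1,1,1,1,1,1,1,1,1,1,1,1,1,1,1,1,2).

Now H_k = ker ∂_k / im ∂_{k+1}, so:

  H_0: rank C_0 − rank ∂_1 = 9 − 8 = 1, and the invariant factors of ∂_1 are all 1, so H_0 = Z.
  H_1: rank ker ∂_1 − rank ∂_2 = (27 − 8) − 18 = 1, and ∂_2 has invariant factor 2 > 1, so H_1 = Z ⊕ Z/2Z.
  H_2: rank ker ∂_2 − rank ∂_3 = (18 − 18) − 0 = 0, and there is no ∂_3, so H_2 = 0.

As a check, the Euler characteristic is 9 − 27 + 18 = 0, which agrees with 1 − 1 + 0 = 0.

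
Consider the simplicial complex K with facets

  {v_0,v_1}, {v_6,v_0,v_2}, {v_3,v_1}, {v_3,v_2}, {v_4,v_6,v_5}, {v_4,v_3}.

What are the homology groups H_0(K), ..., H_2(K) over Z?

H_0 ≅ Z,  H_1 ≅ Z^2,  H_2 = 0.

K has 7 vertices, 10 edges, 2 triangles.
rank ∂_0 = 0, rank ∂_1 = 6 ⇒ b_0 = 7 − 0 − 6 = 1; all invariant factors of ∂_1 are 1 so no torsion. So H_0 ≅ Z.
rank ∂_1 = 6, rank ∂_2 = 2 ⇒ b_1 = 10 − 6 − 2 = 2; all invariant factors of ∂_2 are 1 so no torsion. So H_1 ≅ Z^2.
rank ∂_2 = 2, rank ∂_3 = 0 ⇒ b_2 = 2 − 2 − 0 = 0. So H_2 ≅ 0.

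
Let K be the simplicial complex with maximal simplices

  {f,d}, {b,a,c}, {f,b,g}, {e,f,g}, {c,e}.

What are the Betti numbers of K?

b_0 = 1, b_1 = 1, b_2 = 0.

Take the total order a < b < c < d < e < f < g on the vertex set. Then K (dimension 2) consists of the simplices:

  0-simplices (7): a, b, c, d, e, f, g
  1-simplices (10): ab, ac, bc, bf, bg, ce, df, ef, eg, fg
  2-simplices (3): abc, bfg, efg

Hence C_0 ≅ Z^7, C_1 ≅ Z^10, C_2 ≅ Z^3.

Boundary ∂_1: C_1 → C_0 sends each edge [p,q] (with p < q) to q − p. For instance
  ∂eg = g − e.
The resulting 7×10 matrix has rank 6, and its Smith normal form has invariant factors (1,1,1,1,1,1).

∂_2: C_2 → C_1 acts by ∂[p,q,r] = [q,r] − [p,r] + [p,q]. For instance
  ∂abc = bc − ac + ab,
  ∂efg = fg − eg + ef.
This gives a 10×3 integer matrix of rank 3; reducing to Smith normal form yields diagonal entries (1,1,1).

From H_k ≅ ker(∂_k) / im(∂_{k+1}) we obtain:

  H_0: rank C_0 − rank ∂_1 = 7 − 6 = 1, and the invariant factors of ∂_1 are all 1, so H_0 = Z.
  H_1: rank ker ∂_1 − rank ∂_2 = (10 − 6) − 3 = 1, and the invariant factors of ∂_2 are all 1, so H_1 = Z.
  H_2: rank ker ∂_2 − rank ∂_3 = (3 − 3) − 0 = 0, and there is no ∂_3, so H_2 = 0.

Hence the Betti numbers are b_0 = 1, b_1 = 1, b_2 = 0.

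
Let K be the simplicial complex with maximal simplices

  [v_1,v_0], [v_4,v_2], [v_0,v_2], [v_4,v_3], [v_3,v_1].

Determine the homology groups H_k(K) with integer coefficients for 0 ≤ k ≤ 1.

H_0 = Z,  H_1 = Z.

Order the vertices as v_0 < v_1 < v_2 < v_3 < v_4. Listing each simplex with vertices in this order, K has dimension 1 with simplices:

  0-simplices (5): [v_0], [v_1], [v_2], [v_3], [v_4]
  1-simplices (5): [v_0,v_1], [v_0,v_2], [v_1,v_3], [v_2,v_4], [v_3,v_4]

Hence C_0 ≅ Z^5, C_1 ≅ Z^5.

Boundary ∂_1: C_1 → C_0 sends each edge [p,q] (with p < q) to q − p. For instance
  ∂[v_3,v_4] = [v_4] − [v_3].
The resulting 5×5 matrix has rank 4, and its Smith normal form has invariant factors (1,1,1,1).

From H_k ≅ ker(∂_k) / im(∂_{k+1}) we obtain:

  H_0: rank C_0 − rank ∂_1 = 5 − 4 = 1, and the invariant factors of ∂_1 are all 1, so H_0 ≅ Z.
  H_1: rank ker ∂_1 − rank ∂_2 = (5 − 4) − 0 = 1, and there is no ∂_2, so H_1 ≅ Z.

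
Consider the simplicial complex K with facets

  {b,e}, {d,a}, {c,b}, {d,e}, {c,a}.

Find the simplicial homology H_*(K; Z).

Fix the vertex order a < b < c < d < e and write every simplex with vertices in increasing order. Then dim K = 1 and the simplices of K are:

  0-simplices (5): a, b, c, d, e
  1-simplices (5): ac, ad, bc, be, de

so the chain groups are C_0 ≅ Z^5, C_1 ≅ Z^5.

∂_1: C_1 → C_0 maps an edge to its endpoints' difference, ∂[p,q] = q − p. For instance
  ∂ad = d − a.
This gives a 5×5 integer matrix of rank 4; reducing to Smith normal form yields diagonal entries (1,1,1,1).

Reading off H_k = ker ∂_k / im ∂_{k+1}:

  H_0: rank C_0 − rank ∂_1 = 5 − 4 = 1, and the invariant factors of ∂_1 are all 1, so H_0 = Z.
  H_1: rank ker ∂_1 − rank ∂_2 = (5 − 4) − 0 = 1, and there is no ∂_2, so H_1 = Z.

As a check, the Euler characteristic is 5 − 5 = 0, which agrees with 1 − 1 = 0.

H_0 = Z,  H_1 = Z.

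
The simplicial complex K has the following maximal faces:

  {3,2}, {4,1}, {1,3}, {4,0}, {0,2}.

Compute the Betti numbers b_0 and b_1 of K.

Fix the vertex order 0 < 1 < 2 < 3 < 4 and write every simplex with vertices in increasing order. Then dim K = 1 and the simplices of K are:

  0-simplices (5): [0], [1], [2], [3], [4]
  1-simplices (5): [0,2], [0,4], [1,3], [1,4], [2,3]

Hence C_0 ≅ Z^5, C_1 ≅ Z^5.

∂_1: C_1 → C_0 is given by ∂[p,q] = [q] − [p]. For instance
  ∂[0,4] = [4] − [0].
As a 5×5 matrix over Z this has rank 4, with invariant factors (1,1,1,1).

Reading off H_k = ker ∂_k / im ∂_{k+1}:

  H_0: rank C_0 − rank ∂_1 = 5 − 4 = 1, and the invariant factors of ∂_1 are all 1, so H_0 ≅ Z.
  H_1: rank ker ∂_1 − rank ∂_2 = (5 − 4) − 0 = 1, and there is no ∂_2, so H_1 ≅ Z.

Hence the Betti numbers are b_0 = 1, b_1 = 1.

b_0 = 1, b_1 = 1.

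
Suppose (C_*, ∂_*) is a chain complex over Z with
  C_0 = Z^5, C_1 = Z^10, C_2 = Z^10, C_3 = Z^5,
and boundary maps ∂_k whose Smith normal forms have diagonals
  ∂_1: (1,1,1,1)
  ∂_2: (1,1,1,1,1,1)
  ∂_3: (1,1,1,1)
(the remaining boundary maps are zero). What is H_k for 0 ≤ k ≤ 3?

H_0 = Z,  H_1 = 0,  H_2 = 0,  H_3 = Z.

H_0: b_0 = 5 − 0 − 4 = 1; torsion from ∂_1 factors > 1: none. So H_0 = Z.
H_1: b_1 = 10 − 4 − 6 = 0; torsion from ∂_2 factors > 1: none. So H_1 = 0.
H_2: b_2 = 10 − 6 − 4 = 0; torsion from ∂_3 factors > 1: none. So H_2 = 0.
H_3: b_3 = 5 − 4 − 0 = 1; torsion from ∂_4 factors > 1: none. So H_3 = Z.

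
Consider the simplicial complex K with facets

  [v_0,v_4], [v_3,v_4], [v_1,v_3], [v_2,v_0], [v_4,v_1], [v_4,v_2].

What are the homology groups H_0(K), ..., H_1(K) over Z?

H_0 ≅ Z,  H_1 ≅ Z^2.

Fix the vertex order v_0 < v_1 < v_2 < v_3 < v_4 and write every simplex with vertices in increasing order. Then dim K = 1 and the simplices of K are:

  0-simplices (5): [v_0], [v_1], [v_2], [v_3], [v_4]
  1-simplices (6): [v_0,v_2], [v_0,v_4], [v_1,v_3], [v_1,v_4], [v_2,v_4], [v_3,v_4]

giving chain groups C_0 ≅ Z^5, C_1 ≅ Z^6.

∂_1: C_1 → C_0 maps an edge to its endpoints' difference, ∂[p,q] = q − p.
This gives a 5×6 integer matrix of rank 4; reducing to Smith normal form yields diagonal entries (1,1,1,1).

Computing H_k = (kernel of ∂_k) / (image of ∂_{k+1}):

  H_0: rank C_0 − rank ∂_1 = 5 − 4 = 1, and the invariant factors of ∂_1 are all 1, so H_0 ≅ Z.
  H_1: rank ker ∂_1 − rank ∂_2 = (6 − 4) − 0 = 2, and there is no ∂_2, so H_1 ≅ Z^2.

(K is a triangulation of a wedge of 2 circles.)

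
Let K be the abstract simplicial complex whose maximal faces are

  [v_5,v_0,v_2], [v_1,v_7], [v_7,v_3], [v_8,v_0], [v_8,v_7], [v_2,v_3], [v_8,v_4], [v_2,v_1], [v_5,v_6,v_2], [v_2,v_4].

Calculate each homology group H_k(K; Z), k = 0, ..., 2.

H_0 = Z,  H_1 = Z^3,  H_2 = 0.

Order the vertices as v_0 < v_1 < v_2 < v_3 < v_4 < v_5 < v_6 < v_7 < v_8. Listing each simplex with vertices in this order, K has dimension 2 with simplices:

  0-simplices (9): [v_0], [v_1], [v_2], [v_3], [v_4], [v_5], [v_6], [v_7], [v_8]
  1-simplices (13): [v_0,v_2], [v_0,v_5], [v_0,v_8], [v_1,v_2], [v_1,v_7], [v_2,v_3], [v_2,v_4], [v_2,v_5], [v_2,v_6], [v_3,v_7], [v_4,v_8], [v_5,v_6], [v_7,v_8]
  2-simplices (2): [v_0,v_2,v_5], [v_2,v_5,v_6]

Hence C_0 ≅ Z^9, C_1 ≅ Z^13, C_2 ≅ Z^2.

Boundary ∂_1: C_1 → C_0 sends each edge [p,q] (with p < q) to q − p.
The 9×13 boundary matrix has rank 8 and Smith normal form diag(1,1,1,1,1,1,1,1).

The boundary map ∂_2: C_2 → C_1 maps a triangle to the signed sum of its edges. For instance
  ∂[v_2,v_5,v_6] = [v_5,v_6] − [v_2,v_6] + [v_2,v_5],
  ∂[v_0,v_2,v_5] = [v_2,v_5] − [v_0,v_5] + [v_0,v_2].
As a 13×2 matrix over Z this has rank 2, with invariant factors (1,1).

Computing H_k = (kernel of ∂_k) / (image of ∂_{k+1}):

  H_0: rank C_0 − rank ∂_1 = 9 − 8 = 1, and the invariant factors of ∂_1 are all 1, so H_0 ≅ Z.
  H_1: rank ker ∂_1 − rank ∂_2 = (13 − 8) − 2 = 3, and the invariant factors of ∂_2 are all 1, so H_1 ≅ Z^3.
  H_2: rank ker ∂_2 − rank ∂_3 = (2 − 2) − 0 = 0, and there is no ∂_3, so H_2 ≅ 0.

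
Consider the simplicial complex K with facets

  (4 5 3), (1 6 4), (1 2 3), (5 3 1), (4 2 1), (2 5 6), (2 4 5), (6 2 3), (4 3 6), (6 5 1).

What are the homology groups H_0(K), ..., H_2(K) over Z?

H_0 = Z,  H_1 = Z/2Z,  H_2 = 0.

We work with the vertex ordering 1 < 2 < 3 < 4 < 5 < 6. The simplices of K, each written with vertices in increasing order, are:

  0-simplices (6): [1], [2], [3], [4], [5], [6]
  1-simplices (15): [1,2], [1,3], [1,4], [1,5], [1,6], [2,3], [2,4], [2,5], [2,6], [3,4], [3,5], [3,6], [4,5], [4,6], [5,6]
  2-simplices (10): [1,2,3], [1,2,4], [1,3,5], [1,4,6], [1,5,6], [2,3,6], [2,4,5], [2,5,6], [3,4,5], [3,4,6]

Hence C_0 ≅ Z^6, C_1 ≅ Z^15, C_2 ≅ Z^10.

The boundary map ∂_1: C_1 → C_0 is given by ∂[p,q] = [q] − [p].
The resulting 6×15 matrix has rank 5, and its Smith normal form has invariant factors (1,1,1,1,1).

The boundary map ∂_2: C_2 → C_1 sends each 2-simplex [p,q,r] to [q,r] − [p,r] + [p,q]. For instance
  ∂[3,4,6] = [4,6] − [3,6] + [3,4],
  ∂[1,5,6] = [5,6] − [1,6] + [1,5].
As a 15×10 matrix over Z this has rank 10, with invariant factors (1,1,1,1,1,1,1,1,1,2).

From H_k ≅ ker(∂_k) / im(∂_{k+1}) we obtain:

  H_0: rank C_0 − rank ∂_1 = 6 − 5 = 1, and the invariant factors of ∂_1 are all 1, so H_0 = Z.
  H_1: rank ker ∂_1 − rank ∂_2 = (15 − 5) − 10 = 0, and ∂_2 has invariant factor 2 > 1, so H_1 = Z/2Z.
  H_2: rank ker ∂_2 − rank ∂_3 = (10 − 10) − 0 = 0, and there is no ∂_3, so H_2 = 0.

As a check, the Euler characteristic is 6 − 15 + 10 = 1, which agrees with 1 − 0 + 0 = 1.
(K is a triangulation of the real projective plane RP^2.)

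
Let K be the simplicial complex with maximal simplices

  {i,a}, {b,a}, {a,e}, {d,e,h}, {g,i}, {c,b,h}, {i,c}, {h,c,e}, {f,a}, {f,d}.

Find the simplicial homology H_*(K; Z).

H_0 = Z,  H_1 = Z^3,  H_2 = 0.

Order the vertices as a < b < c < d < e < f < g < h < i. Listing each simplex with vertices in this order, K has dimension 2 with simplices:

  0-simplices (9): a, b, c, d, e, f, g, h, i
  1-simplices (14): ab, ae, af, ai, bc, bh, ce, ch, ci, de, df, dh, eh, gi
  2-simplices (3): bch, ceh, deh

giving chain groups C_0 ≅ Z^9, C_1 ≅ Z^14, C_2 ≅ Z^3.

∂_1: C_1 → C_0 maps an edge to its endpoints' difference, ∂[p,q] = q − p. For instance
  ∂dh = h − d.
This gives a 9×14 integer matrix of rank 8; reducing to Smith normal form yields diagonal entries (1,1,1,1,1,1,1,1).

∂_2: C_2 → C_1 acts by ∂[p,q,r] = [q,r] − [p,r] + [p,q]. For instance
  ∂ceh = eh − ch + ce,
  ∂bch = ch − bh + bc.
The 14×3 boundary matrix has rank 3 and Smith normal form diag(1,1,1).

Computing H_k = (kernel of ∂_k) / (image of ∂_{k+1}):

  H_0: rank C_0 − rank ∂_1 = 9 − 8 = 1, and the invariant factors of ∂_1 are all 1, so H_0 = Z.
  H_1: rank ker ∂_1 − rank ∂_2 = (14 − 8) − 3 = 3, and the invariant factors of ∂_2 are all 1, so H_1 = Z^3.
  H_2: rank ker ∂_2 − rank ∂_3 = (3 − 3) − 0 = 0, and there is no ∂_3, so H_2 = 0.

As a check, the Euler characteristic is 9 − 14 + 3 = -2, which agrees with 1 − 3 + 0 = -2.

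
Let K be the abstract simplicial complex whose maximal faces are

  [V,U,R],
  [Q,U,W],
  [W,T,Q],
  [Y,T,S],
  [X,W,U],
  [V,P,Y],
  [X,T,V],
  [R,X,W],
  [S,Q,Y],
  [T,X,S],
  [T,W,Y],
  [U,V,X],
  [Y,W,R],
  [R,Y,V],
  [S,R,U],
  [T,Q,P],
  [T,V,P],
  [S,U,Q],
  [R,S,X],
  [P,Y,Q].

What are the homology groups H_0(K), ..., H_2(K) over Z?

H_0 ≅ Z,  H_1 ≅ Z ⊕ Z/2,  H_2 = 0.

Fix the vertex order P < Q < R < S < T < U < V < W < X < Y and write every simplex with vertices in increasing order. Then dim K = 2 and the simplices of K are:

  0-simplices (10): P, Q, R, S, T, U, V, W, X, Y
  1-simplices (30): PQ, PT, PV, PY, QS, QT, QU, QW, QY, RS, RU, RV, RW, RX, RY, ST, SU, SX, SY, TV, TW, TX, TY, UV, UW, UX, VX, VY, WX, WY
  2-simplices (20): PQT, PQY, PTV, PVY, QSU, QSY, QTW, QUW, RSU, RSX, RUV, RVY, RWX, RWY, STX, STY, TVX, TWY, UVX, UWX

so the chain groups are C_0 ≅ Z^10, C_1 ≅ Z^30, C_2 ≅ Z^20.

Boundary ∂_1: C_1 → C_0 sends each edge [p,q] (with p < q) to q − p.
This gives a 10×30 integer matrix of rank 9; reducing to Smith normal form yields diagonal entries (1,1,1,1,1,1,1,1,1).

Boundary ∂_2: C_2 → C_1 sends each 2-simplex [p,q,r] to [q,r] − [p,r] + [p,q]. For instance
  ∂PQY = QY − PY + PQ,
  ∂TWY = WY − TY + TW.
As a 30×20 matrix over Z this has rank 20, with invariant factors (1,1,1,1,1,1,1,1,1,1,1,1,1,1,1,1,1,1,1,2).

Reading off H_k = ker ∂_k / im ∂_{k+1}:

  H_0: rank C_0 − rank ∂_1 = 10 − 9 = 1, and the invariant factors of ∂_1 are all 1, so H_0 ≅ Z.
  H_1: rank ker ∂_1 − rank ∂_2 = (30 − 9) − 20 = 1, and ∂_2 has invariant factor 2 > 1, so H_1 ≅ Z ⊕ Z/2.
  H_2: rank ker ∂_2 − rank ∂_3 = (20 − 20) − 0 = 0, and there is no ∂_3, so H_2 ≅ 0.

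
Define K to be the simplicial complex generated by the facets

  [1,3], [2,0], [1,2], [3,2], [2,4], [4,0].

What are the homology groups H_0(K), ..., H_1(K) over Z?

H_0 ≅ Z,  H_1 ≅ Z^2.

Take the total order 0 < 1 < 2 < 3 < 4 on the vertex set. Then K (dimension 1) consists of the simplices:

  0-simplices (5): [0], [1], [2], [3], [4]
  1-simplices (6): [0,2], [0,4], [1,2], [1,3], [2,3], [2,4]

giving chain groups C_0 ≅ Z^5, C_1 ≅ Z^6.

Boundary ∂_1: C_1 → C_0 is given by ∂[p,q] = [q] − [p]. For instance
  ∂[0,4] = [4] − [0].
As a 5×6 matrix over Z this has rank 4, with invariant factors (1,1,1,1).

Computing H_k = (kernel of ∂_k) / (image of ∂_{k+1}):

  H_0: rank C_0 − rank ∂_1 = 5 − 4 = 1, and the invariant factors of ∂_1 are all 1, so H_0 = Z.
  H_1: rank ker ∂_1 − rank ∂_2 = (6 − 4) − 0 = 2, and there is no ∂_2, so H_1 = Z^2.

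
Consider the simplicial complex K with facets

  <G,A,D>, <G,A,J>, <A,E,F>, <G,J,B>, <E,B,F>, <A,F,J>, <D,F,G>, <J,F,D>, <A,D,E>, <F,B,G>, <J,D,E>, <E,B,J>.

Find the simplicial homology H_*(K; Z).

Order the vertices as A < B < D < E < F < G < J. Listing each simplex with vertices in this order, K has dimension 2 with simplices:

  0-simplices (7): A, B, D, E, F, G, J
  1-simplices (18): AD, AE, AF, AG, AJ, BE, BF, BG, BJ, DE, DF, DG, DJ, EF, EJ, FG, FJ, GJ
  2-simplices (12): ADE, ADG, AEF, AFJ, AGJ, BEF, BEJ, BFG, BGJ, DEJ, DFG, DFJ

giving chain groups C_0 ≅ Z^7, C_1 ≅ Z^18, C_2 ≅ Z^12.

Boundary ∂_1: C_1 → C_0 is given by ∂[p,q] = [q] − [p].
This gives a 7×18 integer matrix of rank 6; reducing to Smith normal form yields diagonal entries (1,1,1,1,1,1).

Boundary ∂_2: C_2 → C_1 acts by ∂[p,q,r] = [q,r] − [p,r] + [p,q]. For instance
  ∂ADE = DE − AE + AD,
  ∂AGJ = GJ − AJ + AG.
The 18×12 boundary matrix has rank 12 and Smith normal form diag(1,1,1,1,1,1,1,1,1,1,1,2).

Computing H_k = (kernel of ∂_k) / (image of ∂_{k+1}):

  H_0: rank C_0 − rank ∂_1 = 7 − 6 = 1, and the invariant factors of ∂_1 are all 1, so H_0 ≅ Z.
  H_1: rank ker ∂_1 − rank ∂_2 = (18 − 6) − 12 = 0, and ∂_2 has invariant factor 2 > 1, so H_1 ≅ Z/2.
  H_2: rank ker ∂_2 − rank ∂_3 = (12 − 12) − 0 = 0, and there is no ∂_3, so H_2 ≅ 0.

(K is a triangulation of the real projective plane RP^2.)

H_0 = Z,  H_1 = Z/2,  H_2 = 0.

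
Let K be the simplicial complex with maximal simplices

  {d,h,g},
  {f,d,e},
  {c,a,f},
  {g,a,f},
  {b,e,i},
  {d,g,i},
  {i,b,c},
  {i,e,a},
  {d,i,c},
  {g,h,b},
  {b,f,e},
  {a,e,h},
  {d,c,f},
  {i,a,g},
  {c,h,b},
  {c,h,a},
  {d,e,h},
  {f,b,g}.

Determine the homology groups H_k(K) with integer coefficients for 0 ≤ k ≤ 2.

We work with the vertex ordering a < b < c < d < e < f < g < h < i. The simplices of K, each written with vertices in increasing order, are:

  0-simplices (9): a, b, c, d, e, f, g, h, i
  1-simplices (27): ac, ae, af, ag, ah, ai, bc, be, bf, bg, bh, bi, cd, cf, ch, ci, de, df, dg, dh, di, ef, eh, ei, fg, gh, gi
  2-simplices (18): acf, ach, aeh, aei, afg, agi, bch, bci, bef, bei, bfg, bgh, cdf, cdi, def, deh, dgh, dgi

giving chain groups C_0 ≅ Z^9, C_1 ≅ Z^27, C_2 ≅ Z^18.

The boundary map ∂_1: C_1 → C_0 maps an edge to its endpoints' difference, ∂[p,q] = q − p. For instance
  ∂dg = g − d.
The resulting 9×27 matrix has rank 8, and its Smith normal form has invariant factors (1,1,1,1,1,1,1,1).

The boundary map ∂_2: C_2 → C_1 acts by ∂[p,q,r] = [q,r] − [p,r] + [p,q]. For instance
  ∂def = ef − df + de,
  ∂bci = ci − bi + bc.
The 27×18 boundary matrix has rank 17 and Smith normal form diag(1,1,1,1,1,1,1,1,1,1,1,1,1,1,1,1,1).

Reading off H_k = ker ∂_k / im ∂_{k+1}:

  H_0: rank C_0 − rank ∂_1 = 9 − 8 = 1, and the invariant factors of ∂_1 are all 1, so H_0 = Z.
  H_1: rank ker ∂_1 − rank ∂_2 = (27 − 8) − 17 = 2, and the invariant factors of ∂_2 are all 1, so H_1 = Z^2.
  H_2: rank ker ∂_2 − rank ∂_3 = (18 − 17) − 0 = 1, and there is no ∂_3, so H_2 = Z.

As a check, the Euler characteristic is 9 − 27 + 18 = 0, which agrees with 1 − 2 + 1 = 0.

H_0 ≅ Z,  H_1 ≅ Z^2,  H_2 ≅ Z.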